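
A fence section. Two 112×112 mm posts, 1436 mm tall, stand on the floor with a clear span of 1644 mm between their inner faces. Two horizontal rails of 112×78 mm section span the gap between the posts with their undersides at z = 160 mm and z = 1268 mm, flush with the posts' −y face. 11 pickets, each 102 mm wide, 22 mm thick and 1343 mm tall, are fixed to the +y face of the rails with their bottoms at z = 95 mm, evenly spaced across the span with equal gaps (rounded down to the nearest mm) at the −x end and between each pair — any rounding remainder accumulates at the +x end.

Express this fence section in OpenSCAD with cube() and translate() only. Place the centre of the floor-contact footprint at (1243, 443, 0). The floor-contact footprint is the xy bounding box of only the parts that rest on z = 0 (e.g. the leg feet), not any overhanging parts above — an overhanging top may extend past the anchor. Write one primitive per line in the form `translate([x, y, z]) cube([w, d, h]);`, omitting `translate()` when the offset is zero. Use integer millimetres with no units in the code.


translate([309, 387, 0]) cube([112, 112, 1436]);
translate([2065, 387, 0]) cube([112, 112, 1436]);
translate([421, 387, 160]) cube([1644, 112, 78]);
translate([421, 387, 1268]) cube([1644, 112, 78]);
translate([464, 499, 95]) cube([102, 22, 1343]);
translate([609, 499, 95]) cube([102, 22, 1343]);
translate([754, 499, 95]) cube([102, 22, 1343]);
translate([899, 499, 95]) cube([102, 22, 1343]);
translate([1044, 499, 95]) cube([102, 22, 1343]);
translate([1189, 499, 95]) cube([102, 22, 1343]);
translate([1334, 499, 95]) cube([102, 22, 1343]);
translate([1479, 499, 95]) cube([102, 22, 1343]);
translate([1624, 499, 95]) cube([102, 22, 1343]);
translate([1769, 499, 95]) cube([102, 22, 1343]);
translate([1914, 499, 95]) cube([102, 22, 1343]);


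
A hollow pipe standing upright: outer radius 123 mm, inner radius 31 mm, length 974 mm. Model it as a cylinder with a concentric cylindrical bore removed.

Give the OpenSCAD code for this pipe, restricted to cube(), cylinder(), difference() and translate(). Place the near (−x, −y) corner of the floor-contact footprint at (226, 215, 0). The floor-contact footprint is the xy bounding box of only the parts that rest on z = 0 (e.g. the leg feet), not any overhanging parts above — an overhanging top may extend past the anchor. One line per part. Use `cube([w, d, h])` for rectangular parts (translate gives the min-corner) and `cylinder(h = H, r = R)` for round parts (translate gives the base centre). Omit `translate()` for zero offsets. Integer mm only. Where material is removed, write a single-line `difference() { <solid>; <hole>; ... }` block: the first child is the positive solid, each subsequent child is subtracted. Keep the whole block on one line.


difference() { translate([349, 338, 0]) cylinder(h = 974, r = 123); translate([349, 338, 0]) cylinder(h = 974, r = 31); }


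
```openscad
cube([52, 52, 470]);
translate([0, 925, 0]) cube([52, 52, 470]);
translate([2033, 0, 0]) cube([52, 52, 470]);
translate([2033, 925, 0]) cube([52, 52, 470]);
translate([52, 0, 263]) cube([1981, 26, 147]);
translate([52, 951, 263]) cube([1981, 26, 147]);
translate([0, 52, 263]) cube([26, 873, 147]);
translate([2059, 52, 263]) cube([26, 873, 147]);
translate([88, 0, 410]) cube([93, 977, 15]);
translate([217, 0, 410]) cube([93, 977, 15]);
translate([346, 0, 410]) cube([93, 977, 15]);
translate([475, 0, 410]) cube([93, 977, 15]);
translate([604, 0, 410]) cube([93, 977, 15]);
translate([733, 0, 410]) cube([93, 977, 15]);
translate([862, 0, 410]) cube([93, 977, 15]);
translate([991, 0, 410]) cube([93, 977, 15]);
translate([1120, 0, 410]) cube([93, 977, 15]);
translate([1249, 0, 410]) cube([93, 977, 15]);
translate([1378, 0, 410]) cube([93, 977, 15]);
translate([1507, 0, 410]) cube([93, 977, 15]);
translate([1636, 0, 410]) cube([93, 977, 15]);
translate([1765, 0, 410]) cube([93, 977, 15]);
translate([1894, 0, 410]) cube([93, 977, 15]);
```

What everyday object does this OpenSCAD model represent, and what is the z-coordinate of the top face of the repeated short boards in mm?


A bed frame. The slat-top height is 425 mm.

Four posts, four rails, and a row of slats — a bed frame. Slats sit on the rails at z = 263 + 147 = 410; with slat thickness 15, the top is 425 mm.


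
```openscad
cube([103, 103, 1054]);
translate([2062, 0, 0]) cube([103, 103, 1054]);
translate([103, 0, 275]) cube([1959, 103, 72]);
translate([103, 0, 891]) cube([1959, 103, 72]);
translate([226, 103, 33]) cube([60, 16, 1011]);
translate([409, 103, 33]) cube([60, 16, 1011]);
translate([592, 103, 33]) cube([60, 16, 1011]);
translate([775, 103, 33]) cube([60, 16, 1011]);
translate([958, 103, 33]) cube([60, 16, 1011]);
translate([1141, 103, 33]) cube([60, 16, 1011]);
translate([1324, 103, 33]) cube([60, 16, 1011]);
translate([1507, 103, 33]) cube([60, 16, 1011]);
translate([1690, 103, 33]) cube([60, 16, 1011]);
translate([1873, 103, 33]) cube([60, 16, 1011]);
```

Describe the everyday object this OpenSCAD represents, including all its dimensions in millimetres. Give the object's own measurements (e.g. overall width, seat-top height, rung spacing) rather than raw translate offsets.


A fence section. Two 103×103 mm posts, 1054 mm tall, stand on the floor with a clear span of 1959 mm between their inner faces. Two horizontal rails of 103×72 mm section span the gap between the posts with their undersides at z = 275 mm and z = 891 mm, flush with the posts' −y face. 10 pickets, each 60 mm wide, 16 mm thick and 1011 mm tall, are fixed to the +y face of the rails with their bottoms at z = 33 mm, spaced across the span with a 123 mm gap after the −x post and between neighbouring pickets, with 129 mm left before the +x post.


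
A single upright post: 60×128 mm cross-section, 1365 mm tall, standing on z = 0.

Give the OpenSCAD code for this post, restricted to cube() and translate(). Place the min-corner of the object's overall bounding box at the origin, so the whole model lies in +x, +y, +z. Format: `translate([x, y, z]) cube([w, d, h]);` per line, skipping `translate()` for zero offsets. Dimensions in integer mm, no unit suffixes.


cube([60, 128, 1365]);


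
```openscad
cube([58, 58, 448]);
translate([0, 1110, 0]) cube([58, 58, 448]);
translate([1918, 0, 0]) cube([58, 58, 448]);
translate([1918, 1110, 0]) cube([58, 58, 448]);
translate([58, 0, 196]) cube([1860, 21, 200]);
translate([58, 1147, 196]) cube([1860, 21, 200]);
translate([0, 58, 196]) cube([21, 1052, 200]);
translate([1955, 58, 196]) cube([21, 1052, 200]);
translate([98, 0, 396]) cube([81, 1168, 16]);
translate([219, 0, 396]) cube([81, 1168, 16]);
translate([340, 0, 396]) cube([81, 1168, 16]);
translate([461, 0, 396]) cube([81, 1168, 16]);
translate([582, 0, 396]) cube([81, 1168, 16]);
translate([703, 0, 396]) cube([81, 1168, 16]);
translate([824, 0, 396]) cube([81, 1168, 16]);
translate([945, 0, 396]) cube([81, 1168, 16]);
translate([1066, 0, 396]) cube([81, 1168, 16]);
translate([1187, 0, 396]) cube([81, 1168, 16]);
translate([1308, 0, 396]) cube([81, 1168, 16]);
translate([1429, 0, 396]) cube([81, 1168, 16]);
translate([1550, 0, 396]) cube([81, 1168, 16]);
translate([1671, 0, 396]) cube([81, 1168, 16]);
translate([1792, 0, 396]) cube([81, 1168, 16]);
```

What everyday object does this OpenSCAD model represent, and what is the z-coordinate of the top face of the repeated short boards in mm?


A bed frame. The slat-top height is 412 mm.

Four posts, four rails, and a row of slats — a bed frame. Slats sit on the rails at z = 196 + 200 = 396; with slat thickness 16, the top is 412 mm.


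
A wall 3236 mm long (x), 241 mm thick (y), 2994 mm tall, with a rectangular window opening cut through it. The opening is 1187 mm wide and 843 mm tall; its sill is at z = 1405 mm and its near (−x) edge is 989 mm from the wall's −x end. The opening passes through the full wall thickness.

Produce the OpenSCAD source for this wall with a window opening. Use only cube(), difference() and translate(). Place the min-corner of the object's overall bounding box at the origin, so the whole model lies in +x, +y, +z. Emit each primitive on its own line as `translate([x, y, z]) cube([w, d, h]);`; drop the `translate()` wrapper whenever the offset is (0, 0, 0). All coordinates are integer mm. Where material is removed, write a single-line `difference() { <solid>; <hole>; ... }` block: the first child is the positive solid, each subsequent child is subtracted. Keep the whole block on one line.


difference() { cube([3236, 241, 2994]); translate([989, 0, 1405]) cube([1187, 241, 843]); }


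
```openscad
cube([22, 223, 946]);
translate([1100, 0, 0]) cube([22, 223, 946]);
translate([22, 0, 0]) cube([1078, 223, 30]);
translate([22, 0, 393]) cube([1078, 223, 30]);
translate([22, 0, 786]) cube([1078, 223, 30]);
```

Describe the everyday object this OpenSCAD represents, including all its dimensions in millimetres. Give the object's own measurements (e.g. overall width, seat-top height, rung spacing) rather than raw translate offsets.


An open bookshelf. Two side panels, each 22 mm thick, 223 mm deep and 946 mm tall, stand 1122 mm apart (outside-to-outside). Between them sit 3 shelves, each 30 mm thick and 223 mm deep, spanning the full gap between the sides. The bottom shelf rests on the floor (its underside at z = 0) and the clear gap between one shelf's top and the next shelf's underside is 363 mm.


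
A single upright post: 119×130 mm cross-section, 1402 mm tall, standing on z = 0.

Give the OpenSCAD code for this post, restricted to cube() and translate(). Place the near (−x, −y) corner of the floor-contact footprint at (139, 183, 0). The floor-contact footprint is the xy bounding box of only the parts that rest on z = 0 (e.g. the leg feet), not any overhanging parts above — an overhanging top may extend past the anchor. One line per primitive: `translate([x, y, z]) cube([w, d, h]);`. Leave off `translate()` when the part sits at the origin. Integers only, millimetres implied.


translate([139, 183, 0]) cube([119, 130, 1402]);


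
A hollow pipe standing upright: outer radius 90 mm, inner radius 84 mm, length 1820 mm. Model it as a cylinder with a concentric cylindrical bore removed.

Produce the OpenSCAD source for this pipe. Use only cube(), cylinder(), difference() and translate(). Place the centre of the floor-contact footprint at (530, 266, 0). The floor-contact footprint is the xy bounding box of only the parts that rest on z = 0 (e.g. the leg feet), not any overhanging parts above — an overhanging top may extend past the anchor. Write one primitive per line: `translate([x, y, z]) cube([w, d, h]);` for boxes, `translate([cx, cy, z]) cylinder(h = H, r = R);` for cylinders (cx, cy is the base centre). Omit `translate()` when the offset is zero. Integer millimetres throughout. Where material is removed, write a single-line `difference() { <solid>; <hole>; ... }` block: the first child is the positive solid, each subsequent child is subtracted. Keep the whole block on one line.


difference() { translate([530, 266, 0]) cylinder(h = 1820, r = 90); translate([530, 266, 0]) cylinder(h = 1820, r = 84); }


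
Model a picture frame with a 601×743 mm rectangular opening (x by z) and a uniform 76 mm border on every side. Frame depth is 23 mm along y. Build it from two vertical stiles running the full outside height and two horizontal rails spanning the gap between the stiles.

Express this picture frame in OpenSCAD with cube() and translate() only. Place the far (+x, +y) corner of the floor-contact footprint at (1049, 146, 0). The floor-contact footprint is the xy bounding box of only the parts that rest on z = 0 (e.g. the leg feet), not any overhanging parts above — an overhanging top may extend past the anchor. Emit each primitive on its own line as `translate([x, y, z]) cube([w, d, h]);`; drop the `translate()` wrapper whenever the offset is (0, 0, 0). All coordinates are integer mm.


translate([296, 123, 0]) cube([76, 23, 895]);
translate([973, 123, 0]) cube([76, 23, 895]);
translate([372, 123, 0]) cube([601, 23, 76]);
translate([372, 123, 819]) cube([601, 23, 76]);


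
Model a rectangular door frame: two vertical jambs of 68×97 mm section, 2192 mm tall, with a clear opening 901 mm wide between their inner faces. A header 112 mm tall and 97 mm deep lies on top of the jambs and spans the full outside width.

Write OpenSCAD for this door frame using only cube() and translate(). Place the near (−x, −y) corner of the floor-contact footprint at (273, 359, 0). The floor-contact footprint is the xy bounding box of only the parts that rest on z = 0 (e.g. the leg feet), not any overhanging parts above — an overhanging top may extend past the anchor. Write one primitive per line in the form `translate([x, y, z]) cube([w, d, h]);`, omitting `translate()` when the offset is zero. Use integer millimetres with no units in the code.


translate([273, 359, 0]) cube([68, 97, 2192]);
translate([1242, 359, 0]) cube([68, 97, 2192]);
translate([273, 359, 2192]) cube([1037, 97, 112]);


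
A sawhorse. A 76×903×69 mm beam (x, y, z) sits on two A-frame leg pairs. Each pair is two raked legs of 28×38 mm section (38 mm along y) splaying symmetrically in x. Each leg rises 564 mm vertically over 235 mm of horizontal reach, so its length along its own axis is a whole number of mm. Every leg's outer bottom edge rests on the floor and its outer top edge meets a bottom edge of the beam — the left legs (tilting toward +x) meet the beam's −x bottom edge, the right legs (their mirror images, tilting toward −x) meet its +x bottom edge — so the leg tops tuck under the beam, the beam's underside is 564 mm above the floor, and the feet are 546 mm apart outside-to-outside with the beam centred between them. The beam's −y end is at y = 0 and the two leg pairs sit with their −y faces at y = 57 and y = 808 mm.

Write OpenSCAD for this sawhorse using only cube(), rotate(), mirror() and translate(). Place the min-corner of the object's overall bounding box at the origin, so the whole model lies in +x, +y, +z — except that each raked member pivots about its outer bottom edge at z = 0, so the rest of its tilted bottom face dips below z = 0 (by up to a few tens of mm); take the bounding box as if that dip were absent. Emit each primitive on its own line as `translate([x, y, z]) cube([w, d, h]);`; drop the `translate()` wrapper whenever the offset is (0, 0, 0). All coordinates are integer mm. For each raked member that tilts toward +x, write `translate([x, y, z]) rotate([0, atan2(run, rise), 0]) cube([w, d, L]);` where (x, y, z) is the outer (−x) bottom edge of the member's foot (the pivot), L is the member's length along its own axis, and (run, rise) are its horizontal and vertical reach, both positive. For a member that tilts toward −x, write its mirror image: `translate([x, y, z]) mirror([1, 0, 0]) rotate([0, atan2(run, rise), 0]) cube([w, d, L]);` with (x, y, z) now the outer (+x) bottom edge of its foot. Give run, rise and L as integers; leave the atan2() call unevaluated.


// leg length = √(235² + 564²) = 611
// right-leg outer foot x = 2·235 + 76 = 546
// beam min-corner = (235, 0, 564)
translate([235, 0, 564]) cube([76, 903, 69]);
translate([0, 57, 0]) rotate([0, atan2(235, 564), 0]) cube([28, 38, 611]);
translate([546, 57, 0]) mirror([1, 0, 0]) rotate([0, atan2(235, 564), 0]) cube([28, 38, 611]);
translate([0, 808, 0]) rotate([0, atan2(235, 564), 0]) cube([28, 38, 611]);
translate([546, 808, 0]) mirror([1, 0, 0]) rotate([0, atan2(235, 564), 0]) cube([28, 38, 611]);


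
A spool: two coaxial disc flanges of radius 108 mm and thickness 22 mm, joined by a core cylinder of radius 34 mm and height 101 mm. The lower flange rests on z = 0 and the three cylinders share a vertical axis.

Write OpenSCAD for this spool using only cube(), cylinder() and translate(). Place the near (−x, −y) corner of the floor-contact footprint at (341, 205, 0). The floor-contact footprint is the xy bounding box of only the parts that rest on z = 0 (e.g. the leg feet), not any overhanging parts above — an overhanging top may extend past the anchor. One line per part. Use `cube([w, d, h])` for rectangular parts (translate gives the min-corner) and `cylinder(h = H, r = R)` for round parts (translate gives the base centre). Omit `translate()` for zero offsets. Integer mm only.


translate([449, 313, 0]) cylinder(h = 22, r = 108);
translate([449, 313, 22]) cylinder(h = 101, r = 34);
translate([449, 313, 123]) cylinder(h = 22, r = 108);


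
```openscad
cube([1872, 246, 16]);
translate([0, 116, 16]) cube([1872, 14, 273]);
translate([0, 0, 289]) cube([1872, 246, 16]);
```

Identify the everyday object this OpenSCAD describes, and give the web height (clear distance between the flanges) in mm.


An I-beam. The web height is 273 mm.

Two wide flanges with a thin centred web — an I-beam. Overall 305 mm minus two 16 mm flanges gives a web of 305 − 2·16 = 273 mm.


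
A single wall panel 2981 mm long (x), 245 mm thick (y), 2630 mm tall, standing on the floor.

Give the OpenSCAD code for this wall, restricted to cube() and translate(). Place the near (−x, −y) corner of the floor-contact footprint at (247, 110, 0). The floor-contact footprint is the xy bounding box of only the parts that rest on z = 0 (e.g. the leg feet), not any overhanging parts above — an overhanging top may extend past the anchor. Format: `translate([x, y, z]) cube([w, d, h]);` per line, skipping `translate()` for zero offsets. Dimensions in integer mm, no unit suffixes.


translate([247, 110, 0]) cube([2981, 245, 2630]);


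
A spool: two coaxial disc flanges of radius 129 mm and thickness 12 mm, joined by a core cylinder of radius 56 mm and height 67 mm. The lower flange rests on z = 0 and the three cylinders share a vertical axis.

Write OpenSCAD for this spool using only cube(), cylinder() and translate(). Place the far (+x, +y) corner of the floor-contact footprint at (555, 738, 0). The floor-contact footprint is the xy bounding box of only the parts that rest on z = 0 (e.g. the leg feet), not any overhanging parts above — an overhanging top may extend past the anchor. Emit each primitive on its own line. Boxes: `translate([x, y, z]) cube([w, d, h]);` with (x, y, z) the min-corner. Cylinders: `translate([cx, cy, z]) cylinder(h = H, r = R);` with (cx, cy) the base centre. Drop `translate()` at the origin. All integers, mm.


translate([426, 609, 0]) cylinder(h = 12, r = 129);
translate([426, 609, 12]) cylinder(h = 67, r = 56);
translate([426, 609, 79]) cylinder(h = 12, r = 129);


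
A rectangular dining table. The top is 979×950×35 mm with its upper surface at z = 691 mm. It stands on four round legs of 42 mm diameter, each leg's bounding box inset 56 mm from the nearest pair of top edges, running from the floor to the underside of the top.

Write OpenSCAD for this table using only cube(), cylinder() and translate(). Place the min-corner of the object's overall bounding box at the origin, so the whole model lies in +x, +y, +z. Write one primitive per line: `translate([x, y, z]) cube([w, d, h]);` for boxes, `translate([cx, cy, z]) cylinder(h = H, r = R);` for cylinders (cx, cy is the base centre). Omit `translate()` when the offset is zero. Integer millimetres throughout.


translate([0, 0, 656]) cube([979, 950, 35]);
translate([77, 77, 0]) cylinder(h = 656, r = 21);
translate([902, 77, 0]) cylinder(h = 656, r = 21);
translate([77, 873, 0]) cylinder(h = 656, r = 21);
translate([902, 873, 0]) cylinder(h = 656, r = 21);


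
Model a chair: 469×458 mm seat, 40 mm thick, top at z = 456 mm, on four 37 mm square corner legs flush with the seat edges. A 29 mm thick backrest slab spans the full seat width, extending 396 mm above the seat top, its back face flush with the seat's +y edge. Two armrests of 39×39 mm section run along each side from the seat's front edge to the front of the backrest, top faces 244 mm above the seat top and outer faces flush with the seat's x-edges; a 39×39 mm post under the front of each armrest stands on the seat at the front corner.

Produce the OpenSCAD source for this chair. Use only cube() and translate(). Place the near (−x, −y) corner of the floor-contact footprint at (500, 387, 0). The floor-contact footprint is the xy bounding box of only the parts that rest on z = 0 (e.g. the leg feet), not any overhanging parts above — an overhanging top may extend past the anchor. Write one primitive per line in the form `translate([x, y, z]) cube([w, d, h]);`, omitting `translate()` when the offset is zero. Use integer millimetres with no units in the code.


translate([500, 387, 416]) cube([469, 458, 40]);
translate([500, 387, 0]) cube([37, 37, 416]);
translate([932, 387, 0]) cube([37, 37, 416]);
translate([500, 808, 0]) cube([37, 37, 416]);
translate([932, 808, 0]) cube([37, 37, 416]);
translate([500, 816, 456]) cube([469, 29, 396]);
translate([500, 387, 661]) cube([39, 429, 39]);
translate([930, 387, 661]) cube([39, 429, 39]);
translate([500, 387, 456]) cube([39, 39, 205]);
translate([930, 387, 456]) cube([39, 39, 205]);


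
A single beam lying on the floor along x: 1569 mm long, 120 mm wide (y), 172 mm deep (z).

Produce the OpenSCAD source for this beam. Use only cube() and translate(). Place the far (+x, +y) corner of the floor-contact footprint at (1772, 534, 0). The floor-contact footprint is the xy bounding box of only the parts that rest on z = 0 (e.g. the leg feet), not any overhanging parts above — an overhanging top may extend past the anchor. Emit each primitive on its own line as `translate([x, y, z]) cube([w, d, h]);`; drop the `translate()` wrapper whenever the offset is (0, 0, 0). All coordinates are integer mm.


translate([203, 414, 0]) cube([1569, 120, 172]);


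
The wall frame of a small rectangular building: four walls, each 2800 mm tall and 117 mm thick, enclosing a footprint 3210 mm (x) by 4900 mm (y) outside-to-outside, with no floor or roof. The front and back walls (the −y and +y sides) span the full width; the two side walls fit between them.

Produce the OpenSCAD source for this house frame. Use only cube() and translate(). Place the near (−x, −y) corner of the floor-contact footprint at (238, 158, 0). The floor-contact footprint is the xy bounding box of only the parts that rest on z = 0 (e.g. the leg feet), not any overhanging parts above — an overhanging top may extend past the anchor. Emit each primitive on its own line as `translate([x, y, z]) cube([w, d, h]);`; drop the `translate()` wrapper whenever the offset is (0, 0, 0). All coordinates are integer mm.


translate([238, 158, 0]) cube([3210, 117, 2800]);
translate([238, 4941, 0]) cube([3210, 117, 2800]);
translate([238, 275, 0]) cube([117, 4666, 2800]);
translate([3331, 275, 0]) cube([117, 4666, 2800]);


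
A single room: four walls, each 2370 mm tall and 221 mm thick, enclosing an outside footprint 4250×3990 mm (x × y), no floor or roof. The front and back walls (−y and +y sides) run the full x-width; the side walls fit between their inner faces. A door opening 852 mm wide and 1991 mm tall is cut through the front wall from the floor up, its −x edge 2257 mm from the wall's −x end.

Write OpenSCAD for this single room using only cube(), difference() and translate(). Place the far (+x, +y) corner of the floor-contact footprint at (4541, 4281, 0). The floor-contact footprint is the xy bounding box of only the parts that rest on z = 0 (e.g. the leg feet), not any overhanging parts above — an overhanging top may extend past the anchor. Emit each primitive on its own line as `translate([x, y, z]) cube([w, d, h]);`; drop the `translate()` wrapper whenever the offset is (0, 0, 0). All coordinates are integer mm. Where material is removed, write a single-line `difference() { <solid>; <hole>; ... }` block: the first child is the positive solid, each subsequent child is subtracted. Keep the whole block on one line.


difference() { translate([291, 291, 0]) cube([4250, 221, 2370]); translate([2548, 291, 0]) cube([852, 221, 1991]); }
translate([291, 4060, 0]) cube([4250, 221, 2370]);
translate([291, 512, 0]) cube([221, 3548, 2370]);
translate([4320, 512, 0]) cube([221, 3548, 2370]);


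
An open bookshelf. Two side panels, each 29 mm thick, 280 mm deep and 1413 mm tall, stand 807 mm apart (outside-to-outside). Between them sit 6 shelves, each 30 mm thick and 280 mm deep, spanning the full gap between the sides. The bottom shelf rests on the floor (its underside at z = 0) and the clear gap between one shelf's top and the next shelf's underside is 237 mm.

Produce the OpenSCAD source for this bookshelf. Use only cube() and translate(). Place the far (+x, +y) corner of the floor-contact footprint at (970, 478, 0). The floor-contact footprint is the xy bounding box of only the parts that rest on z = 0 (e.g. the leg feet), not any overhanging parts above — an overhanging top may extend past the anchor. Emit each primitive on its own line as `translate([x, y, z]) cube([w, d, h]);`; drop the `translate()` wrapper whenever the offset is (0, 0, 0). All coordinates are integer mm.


translate([163, 198, 0]) cube([29, 280, 1413]);
translate([941, 198, 0]) cube([29, 280, 1413]);
translate([192, 198, 0]) cube([749, 280, 30]);
translate([192, 198, 267]) cube([749, 280, 30]);
translate([192, 198, 534]) cube([749, 280, 30]);
translate([192, 198, 801]) cube([749, 280, 30]);
translate([192, 198, 1068]) cube([749, 280, 30]);
translate([192, 198, 1335]) cube([749, 280, 30]);


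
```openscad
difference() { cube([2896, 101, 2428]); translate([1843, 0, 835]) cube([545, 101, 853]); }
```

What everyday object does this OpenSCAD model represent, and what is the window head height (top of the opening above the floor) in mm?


A wall with a window opening. The window head height is 1688 mm.

A wall with a rectangular opening subtracted — a window. Sill at z = 835, opening 853 mm tall, so the head is at 835 + 853 = 1688 mm.


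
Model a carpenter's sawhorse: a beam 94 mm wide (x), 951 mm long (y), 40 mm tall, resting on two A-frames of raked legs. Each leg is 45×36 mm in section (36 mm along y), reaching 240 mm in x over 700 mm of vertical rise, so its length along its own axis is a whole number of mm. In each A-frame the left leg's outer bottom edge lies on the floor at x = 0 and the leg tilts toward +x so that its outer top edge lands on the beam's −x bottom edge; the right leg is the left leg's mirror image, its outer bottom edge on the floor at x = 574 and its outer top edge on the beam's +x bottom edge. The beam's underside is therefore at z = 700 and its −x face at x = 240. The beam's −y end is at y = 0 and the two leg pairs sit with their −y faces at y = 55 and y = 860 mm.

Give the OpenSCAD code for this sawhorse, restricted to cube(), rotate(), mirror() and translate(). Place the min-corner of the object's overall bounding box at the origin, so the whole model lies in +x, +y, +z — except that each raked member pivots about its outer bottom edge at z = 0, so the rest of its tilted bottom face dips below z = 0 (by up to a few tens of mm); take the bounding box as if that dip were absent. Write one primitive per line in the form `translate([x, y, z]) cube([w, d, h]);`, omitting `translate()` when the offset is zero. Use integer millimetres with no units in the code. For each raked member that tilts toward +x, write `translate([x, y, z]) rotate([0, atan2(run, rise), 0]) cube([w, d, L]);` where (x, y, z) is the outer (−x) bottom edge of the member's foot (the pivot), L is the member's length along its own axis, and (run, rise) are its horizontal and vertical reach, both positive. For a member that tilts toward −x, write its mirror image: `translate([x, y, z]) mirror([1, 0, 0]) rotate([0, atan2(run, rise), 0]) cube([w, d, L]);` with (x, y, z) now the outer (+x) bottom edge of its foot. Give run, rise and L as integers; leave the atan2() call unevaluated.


translate([240, 0, 700]) cube([94, 951, 40]);
translate([0, 55, 0]) rotate([0, atan2(240, 700), 0]) cube([45, 36, 740]);
translate([574, 55, 0]) mirror([1, 0, 0]) rotate([0, atan2(240, 700), 0]) cube([45, 36, 740]);
translate([0, 860, 0]) rotate([0, atan2(240, 700), 0]) cube([45, 36, 740]);
translate([574, 860, 0]) mirror([1, 0, 0]) rotate([0, atan2(240, 700), 0]) cube([45, 36, 740]);


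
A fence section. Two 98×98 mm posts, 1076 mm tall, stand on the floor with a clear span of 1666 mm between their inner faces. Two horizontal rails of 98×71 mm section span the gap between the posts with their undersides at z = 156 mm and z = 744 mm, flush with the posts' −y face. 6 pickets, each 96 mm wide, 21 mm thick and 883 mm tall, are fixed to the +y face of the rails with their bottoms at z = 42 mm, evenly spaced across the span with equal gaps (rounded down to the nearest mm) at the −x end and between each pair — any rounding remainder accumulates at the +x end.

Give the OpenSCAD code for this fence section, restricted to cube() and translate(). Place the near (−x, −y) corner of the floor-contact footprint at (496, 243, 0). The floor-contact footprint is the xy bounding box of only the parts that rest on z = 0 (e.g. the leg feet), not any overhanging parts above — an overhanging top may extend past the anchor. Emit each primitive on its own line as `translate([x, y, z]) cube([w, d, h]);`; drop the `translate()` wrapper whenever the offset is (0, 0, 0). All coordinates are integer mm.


translate([496, 243, 0]) cube([98, 98, 1076]);
translate([2260, 243, 0]) cube([98, 98, 1076]);
translate([594, 243, 156]) cube([1666, 98, 71]);
translate([594, 243, 744]) cube([1666, 98, 71]);
translate([749, 341, 42]) cube([96, 21, 883]);
translate([1000, 341, 42]) cube([96, 21, 883]);
translate([1251, 341, 42]) cube([96, 21, 883]);
translate([1502, 341, 42]) cube([96, 21, 883]);
translate([1753, 341, 42]) cube([96, 21, 883]);
translate([2004, 341, 42]) cube([96, 21, 883]);


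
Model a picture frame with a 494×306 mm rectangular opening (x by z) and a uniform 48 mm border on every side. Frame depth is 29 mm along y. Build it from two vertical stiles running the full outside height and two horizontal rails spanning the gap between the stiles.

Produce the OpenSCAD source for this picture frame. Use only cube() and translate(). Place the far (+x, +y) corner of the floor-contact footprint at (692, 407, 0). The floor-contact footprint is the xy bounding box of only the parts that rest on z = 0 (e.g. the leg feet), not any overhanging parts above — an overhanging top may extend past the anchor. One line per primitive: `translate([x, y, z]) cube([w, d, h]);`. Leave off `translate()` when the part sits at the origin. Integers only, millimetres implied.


translate([102, 378, 0]) cube([48, 29, 402]);
translate([644, 378, 0]) cube([48, 29, 402]);
translate([150, 378, 0]) cube([494, 29, 48]);
translate([150, 378, 354]) cube([494, 29, 48]);


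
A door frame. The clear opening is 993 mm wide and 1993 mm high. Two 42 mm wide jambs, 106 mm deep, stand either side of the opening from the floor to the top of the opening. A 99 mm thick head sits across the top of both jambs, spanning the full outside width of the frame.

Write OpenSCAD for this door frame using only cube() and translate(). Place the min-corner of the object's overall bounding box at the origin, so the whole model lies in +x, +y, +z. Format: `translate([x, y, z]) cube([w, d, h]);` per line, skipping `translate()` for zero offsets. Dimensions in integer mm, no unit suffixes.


cube([42, 106, 1993]);
translate([1035, 0, 0]) cube([42, 106, 1993]);
translate([0, 0, 1993]) cube([1077, 106, 99]);


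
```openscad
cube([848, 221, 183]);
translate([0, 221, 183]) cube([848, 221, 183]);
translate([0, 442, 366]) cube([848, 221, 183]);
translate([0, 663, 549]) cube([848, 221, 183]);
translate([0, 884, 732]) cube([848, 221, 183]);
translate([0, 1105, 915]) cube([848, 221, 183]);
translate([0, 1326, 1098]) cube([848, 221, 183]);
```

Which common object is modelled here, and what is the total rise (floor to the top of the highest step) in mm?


A staircase. The total rise is 1281 mm.

7 identical blocks, each offset up and back from the previous — a staircase. Each step is 183 mm tall and there are 7 of them, so the total rise is 7 × 183 = 1281 mm.


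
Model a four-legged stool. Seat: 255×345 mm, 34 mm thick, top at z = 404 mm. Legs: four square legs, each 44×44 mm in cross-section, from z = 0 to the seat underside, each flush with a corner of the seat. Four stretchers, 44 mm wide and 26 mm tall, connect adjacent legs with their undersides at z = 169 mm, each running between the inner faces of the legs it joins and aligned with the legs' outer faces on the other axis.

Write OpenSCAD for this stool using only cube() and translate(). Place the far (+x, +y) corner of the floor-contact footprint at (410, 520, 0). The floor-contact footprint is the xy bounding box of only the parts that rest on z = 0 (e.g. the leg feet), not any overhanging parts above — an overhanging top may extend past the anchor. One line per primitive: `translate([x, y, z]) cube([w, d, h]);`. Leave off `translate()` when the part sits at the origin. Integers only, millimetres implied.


translate([155, 175, 370]) cube([255, 345, 34]);
translate([155, 175, 0]) cube([44, 44, 370]);
translate([366, 175, 0]) cube([44, 44, 370]);
translate([155, 476, 0]) cube([44, 44, 370]);
translate([366, 476, 0]) cube([44, 44, 370]);
translate([199, 175, 169]) cube([167, 44, 26]);
translate([199, 476, 169]) cube([167, 44, 26]);
translate([155, 219, 169]) cube([44, 257, 26]);
translate([366, 219, 169]) cube([44, 257, 26]);


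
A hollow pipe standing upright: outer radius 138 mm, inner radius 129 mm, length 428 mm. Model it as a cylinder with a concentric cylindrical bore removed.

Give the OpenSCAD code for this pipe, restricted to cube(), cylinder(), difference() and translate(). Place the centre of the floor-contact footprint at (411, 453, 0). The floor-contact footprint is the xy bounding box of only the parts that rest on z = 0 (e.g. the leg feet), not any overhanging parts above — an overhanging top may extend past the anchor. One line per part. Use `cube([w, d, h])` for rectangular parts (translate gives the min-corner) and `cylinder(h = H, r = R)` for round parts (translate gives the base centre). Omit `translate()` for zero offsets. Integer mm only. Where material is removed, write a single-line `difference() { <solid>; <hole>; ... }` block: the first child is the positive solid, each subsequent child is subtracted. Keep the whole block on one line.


difference() { translate([411, 453, 0]) cylinder(h = 428, r = 138); translate([411, 453, 0]) cylinder(h = 428, r = 129); }


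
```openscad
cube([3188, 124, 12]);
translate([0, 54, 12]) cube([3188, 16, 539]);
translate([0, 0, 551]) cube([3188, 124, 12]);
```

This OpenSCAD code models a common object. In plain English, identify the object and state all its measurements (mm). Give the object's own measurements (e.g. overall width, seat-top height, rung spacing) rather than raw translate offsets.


An I-beam lying along x, 3188 mm long. Overall section height 563 mm. Two flanges 124 mm wide (y) and 12 mm thick, one on the floor and one at the top; a web 16 mm thick runs between them, centred on the flange width.


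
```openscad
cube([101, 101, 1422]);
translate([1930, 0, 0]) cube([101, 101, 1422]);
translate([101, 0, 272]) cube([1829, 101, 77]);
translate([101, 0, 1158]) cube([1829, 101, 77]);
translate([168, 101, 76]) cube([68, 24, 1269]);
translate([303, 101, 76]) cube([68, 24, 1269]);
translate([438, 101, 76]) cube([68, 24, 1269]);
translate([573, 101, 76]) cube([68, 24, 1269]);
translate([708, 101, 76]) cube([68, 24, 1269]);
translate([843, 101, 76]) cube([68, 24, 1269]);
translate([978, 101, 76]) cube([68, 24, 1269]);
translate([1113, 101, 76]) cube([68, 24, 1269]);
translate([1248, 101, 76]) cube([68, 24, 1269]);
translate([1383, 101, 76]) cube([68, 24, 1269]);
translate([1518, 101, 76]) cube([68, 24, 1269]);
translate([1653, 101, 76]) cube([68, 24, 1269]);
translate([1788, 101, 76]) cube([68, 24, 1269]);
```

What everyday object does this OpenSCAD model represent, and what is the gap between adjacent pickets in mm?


A fence section. The picket gap is 67 mm.

Two posts, two rails, 13 pickets — a fence section. Span 1829 mm holds 13 pickets of 68 mm with 14 equal gaps: ⌊(1829 − 13·68) / 14⌋ = 67 mm.


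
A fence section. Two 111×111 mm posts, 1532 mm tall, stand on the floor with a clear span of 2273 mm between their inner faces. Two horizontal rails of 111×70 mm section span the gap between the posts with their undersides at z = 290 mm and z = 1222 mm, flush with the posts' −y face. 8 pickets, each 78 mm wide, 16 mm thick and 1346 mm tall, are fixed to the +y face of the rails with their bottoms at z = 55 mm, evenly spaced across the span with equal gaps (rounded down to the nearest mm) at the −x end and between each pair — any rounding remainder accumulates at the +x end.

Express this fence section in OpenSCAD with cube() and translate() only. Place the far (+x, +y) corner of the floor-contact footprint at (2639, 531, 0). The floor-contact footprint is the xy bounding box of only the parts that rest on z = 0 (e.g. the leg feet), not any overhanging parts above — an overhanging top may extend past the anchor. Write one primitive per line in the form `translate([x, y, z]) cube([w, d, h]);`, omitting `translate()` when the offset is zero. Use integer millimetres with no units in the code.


translate([144, 420, 0]) cube([111, 111, 1532]);
translate([2528, 420, 0]) cube([111, 111, 1532]);
translate([255, 420, 290]) cube([2273, 111, 70]);
translate([255, 420, 1222]) cube([2273, 111, 70]);
translate([438, 531, 55]) cube([78, 16, 1346]);
translate([699, 531, 55]) cube([78, 16, 1346]);
translate([960, 531, 55]) cube([78, 16, 1346]);
translate([1221, 531, 55]) cube([78, 16, 1346]);
translate([1482, 531, 55]) cube([78, 16, 1346]);
translate([1743, 531, 55]) cube([78, 16, 1346]);
translate([2004, 531, 55]) cube([78, 16, 1346]);
translate([2265, 531, 55]) cube([78, 16, 1346]);


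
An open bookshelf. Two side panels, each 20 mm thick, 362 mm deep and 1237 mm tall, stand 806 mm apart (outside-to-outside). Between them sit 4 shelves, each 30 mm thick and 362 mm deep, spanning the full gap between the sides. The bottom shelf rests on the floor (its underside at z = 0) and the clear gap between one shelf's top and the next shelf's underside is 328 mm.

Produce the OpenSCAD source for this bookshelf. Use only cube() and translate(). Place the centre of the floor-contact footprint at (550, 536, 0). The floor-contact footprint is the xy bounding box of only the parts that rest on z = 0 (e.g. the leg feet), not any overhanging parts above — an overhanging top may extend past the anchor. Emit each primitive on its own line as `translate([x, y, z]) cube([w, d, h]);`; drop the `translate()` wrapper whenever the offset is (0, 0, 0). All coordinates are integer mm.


translate([147, 355, 0]) cube([20, 362, 1237]);
translate([933, 355, 0]) cube([20, 362, 1237]);
translate([167, 355, 0]) cube([766, 362, 30]);
translate([167, 355, 358]) cube([766, 362, 30]);
translate([167, 355, 716]) cube([766, 362, 30]);
translate([167, 355, 1074]) cube([766, 362, 30]);


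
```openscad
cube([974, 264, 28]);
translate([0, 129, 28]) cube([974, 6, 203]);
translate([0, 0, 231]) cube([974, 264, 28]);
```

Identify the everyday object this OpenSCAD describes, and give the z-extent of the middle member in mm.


An I-beam. The web height is 203 mm.

Two wide flanges with a thin centred web — an I-beam. Overall 259 mm minus two 28 mm flanges gives a web of 259 − 2·28 = 203 mm.


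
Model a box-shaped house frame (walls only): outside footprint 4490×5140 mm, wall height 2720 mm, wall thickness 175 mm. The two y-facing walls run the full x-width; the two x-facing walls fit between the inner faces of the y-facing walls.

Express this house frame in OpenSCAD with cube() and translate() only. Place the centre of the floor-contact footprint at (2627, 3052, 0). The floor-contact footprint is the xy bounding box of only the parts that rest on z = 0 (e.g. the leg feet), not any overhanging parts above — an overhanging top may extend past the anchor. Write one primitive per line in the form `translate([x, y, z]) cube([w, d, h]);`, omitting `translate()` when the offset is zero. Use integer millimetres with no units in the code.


translate([382, 482, 0]) cube([4490, 175, 2720]);
translate([382, 5447, 0]) cube([4490, 175, 2720]);
translate([382, 657, 0]) cube([175, 4790, 2720]);
translate([4697, 657, 0]) cube([175, 4790, 2720]);
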